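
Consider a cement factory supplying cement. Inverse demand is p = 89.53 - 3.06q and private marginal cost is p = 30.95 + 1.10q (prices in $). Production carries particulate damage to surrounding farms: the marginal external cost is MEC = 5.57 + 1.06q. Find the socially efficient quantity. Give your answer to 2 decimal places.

Social marginal cost = private MC + MEC = 36.52 + 2.16q.
Set SMC = demand: 36.52 + 2.16q = 89.53 - 3.06q → q* = 10.1552.

q* = 10.16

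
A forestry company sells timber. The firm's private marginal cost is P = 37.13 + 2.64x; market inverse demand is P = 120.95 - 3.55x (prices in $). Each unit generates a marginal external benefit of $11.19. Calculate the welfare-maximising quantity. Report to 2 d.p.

Social marginal cost = private MC − MEB = 25.94 + 2.64x.
Set SMC = demand: 25.94 + 2.64x = 120.95 - 3.55x → x* = 15.3489.

x* = 15.35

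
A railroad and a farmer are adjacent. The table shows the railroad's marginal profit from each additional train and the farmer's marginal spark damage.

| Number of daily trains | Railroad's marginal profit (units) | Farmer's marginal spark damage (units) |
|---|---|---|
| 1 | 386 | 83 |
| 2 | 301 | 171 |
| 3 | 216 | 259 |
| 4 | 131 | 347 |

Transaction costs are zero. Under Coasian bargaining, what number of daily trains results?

2

Bargaining reaches the level where marginal profit last exceeds marginal spark damage.
That holds through level 2 (301 ≥ 171) but not at 3 (216 < 259).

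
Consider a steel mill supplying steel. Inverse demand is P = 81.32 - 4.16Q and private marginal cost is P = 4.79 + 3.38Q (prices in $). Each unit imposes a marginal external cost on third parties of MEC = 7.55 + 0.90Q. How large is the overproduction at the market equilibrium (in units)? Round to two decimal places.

1.98 units

Market equilibrium (private): 4.79 + 3.38Q = 81.32 - 4.16Q → Q_m = 10.1499.
Social marginal cost = private MC + MEC = 12.34 + 4.28Q.
Set SMC = demand: 12.34 + 4.28Q = 81.32 - 4.16Q → Q* = 8.1730.
Gap = |10.1499 − 8.1730| = 1.9769.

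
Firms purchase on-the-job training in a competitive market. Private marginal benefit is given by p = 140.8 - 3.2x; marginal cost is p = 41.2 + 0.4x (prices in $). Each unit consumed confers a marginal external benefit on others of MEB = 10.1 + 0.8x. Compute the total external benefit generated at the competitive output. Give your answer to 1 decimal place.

$585.6

Market equilibrium (private): 41.2 + 0.4x = 140.8 - 3.2x → x_m = 27.6667.
Total external benefit = ∫₀^{x_m} (10.1 + 0.8x) dx = 10.1×27.6667 + ½×0.8×27.6667² = 585.6122.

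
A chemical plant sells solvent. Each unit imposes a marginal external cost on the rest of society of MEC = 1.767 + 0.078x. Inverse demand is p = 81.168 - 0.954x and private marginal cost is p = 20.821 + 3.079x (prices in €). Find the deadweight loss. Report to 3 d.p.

DWL = €1.047

Market equilibrium (private): 20.821 + 3.079x = 81.168 - 0.954x → x_m = 14.9633.
Social marginal cost = private MC + MEC = 22.588 + 3.157x.
Set SMC = demand: 22.588 + 3.157x = 81.168 - 0.954x → x* = 14.2496.
Height of the DWL triangle at x_m is SMC(x_m) − demand(x_m) = MEC(x_m) = 2.9341.
DWL = ½ × 0.7137 × 2.9341 = 1.0470.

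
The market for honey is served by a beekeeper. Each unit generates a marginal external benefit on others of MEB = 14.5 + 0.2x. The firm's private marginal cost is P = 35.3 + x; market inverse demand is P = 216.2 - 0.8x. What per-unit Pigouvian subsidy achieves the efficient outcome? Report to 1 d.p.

subsidy = 38.9 per unit

Social marginal cost = private MC − MEB = 20.8 + 0.8x.
Set SMC = demand: 20.8 + 0.8x = 216.2 - 0.8x → x* = 122.1250.
The Pigouvian subsidy equals MEB at x*: 14.5 + 0.2×122.1250 = 38.9250.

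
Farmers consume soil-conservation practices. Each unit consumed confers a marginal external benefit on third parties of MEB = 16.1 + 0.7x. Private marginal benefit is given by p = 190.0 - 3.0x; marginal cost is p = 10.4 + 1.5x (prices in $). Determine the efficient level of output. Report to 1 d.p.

x* = 51.5

Social marginal benefit = demand + MEB = 206.1 - 2.3x.
Set SMB = MC: 206.1 - 2.3x = 10.4 + 1.5x → x* = 51.5000.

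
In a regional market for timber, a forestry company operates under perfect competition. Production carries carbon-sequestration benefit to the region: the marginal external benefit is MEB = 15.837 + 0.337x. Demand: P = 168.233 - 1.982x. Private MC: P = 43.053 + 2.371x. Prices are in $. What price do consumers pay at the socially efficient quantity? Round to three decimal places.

P = $98.637

Social marginal cost = private MC − MEB = 27.216 + 2.034x.
Set SMC = demand: 27.216 + 2.034x = 168.233 - 1.982x → x* = 35.1138.
Consumer price on the demand curve at x*: 168.233 − 1.982×35.1138 = 98.6374.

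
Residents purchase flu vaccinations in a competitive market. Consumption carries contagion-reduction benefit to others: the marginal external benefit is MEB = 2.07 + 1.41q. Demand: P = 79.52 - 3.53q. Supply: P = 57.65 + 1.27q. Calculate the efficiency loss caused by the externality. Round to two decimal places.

Market equilibrium (private): 57.65 + 1.27q = 79.52 - 3.53q → q_m = 4.5563.
Social marginal benefit = demand + MEB = 81.59 - 2.12q.
Set SMB = MC: 81.59 - 2.12q = 57.65 + 1.27q → q* = 7.0619.
Between q* and q_m the wedge SMB − MC runs linearly from 0 to MEB(q_m), so the loss is a triangle.
DWL = ½ × 2.5056 × 8.4943 = 10.6417.

DWL = 10.64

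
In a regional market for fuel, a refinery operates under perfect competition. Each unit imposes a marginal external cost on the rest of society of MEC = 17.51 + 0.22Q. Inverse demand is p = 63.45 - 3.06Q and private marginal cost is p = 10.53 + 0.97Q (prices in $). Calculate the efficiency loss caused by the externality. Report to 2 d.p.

DWL = $48.95

Market equilibrium (private): 10.53 + 0.97Q = 63.45 - 3.06Q → Q_m = 13.1315.
Social marginal cost = private MC + MEC = 28.04 + 1.19Q.
Set SMC = demand: 28.04 + 1.19Q = 63.45 - 3.06Q → Q* = 8.3318.
Between Q* and Q_m the wedge SMC − demand runs linearly from 0 to MEC(Q_m), so the loss is a triangle.
DWL = ½ × 4.7997 × 20.3989 = 48.9543.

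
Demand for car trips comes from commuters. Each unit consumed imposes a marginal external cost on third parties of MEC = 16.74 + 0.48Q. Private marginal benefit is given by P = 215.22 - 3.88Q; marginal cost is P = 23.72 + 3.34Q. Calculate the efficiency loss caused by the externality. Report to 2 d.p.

Market equilibrium (private): 23.72 + 3.34Q = 215.22 - 3.88Q → Q_m = 26.5235.
Social marginal benefit = demand − MEC = 198.48 - 4.36Q.
Set SMB = MC: 198.48 - 4.36Q = 23.72 + 3.34Q → Q* = 22.6961.
The welfare-loss triangle has base |Q_m − Q*| and height MEC(Q_m) (the vertical gap between SMB and MC is zero at Q* and MEC at Q_m).
DWL = ½ × 3.8274 × 29.4713 = 56.3992.

DWL = 56.40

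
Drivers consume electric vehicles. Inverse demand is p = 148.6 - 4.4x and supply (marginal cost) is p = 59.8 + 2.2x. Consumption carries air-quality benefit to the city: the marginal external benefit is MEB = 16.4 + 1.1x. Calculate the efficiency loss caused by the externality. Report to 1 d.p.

Market equilibrium (private): 59.8 + 2.2x = 148.6 - 4.4x → x_m = 13.4545.
Social marginal benefit = demand + MEB = 165.0 - 3.3x.
Set SMB = MC: 165.0 - 3.3x = 59.8 + 2.2x → x* = 19.1273.
The welfare-loss triangle has base |x_m − x*| and height MEB(x_m) (the vertical gap between SMB and MC is zero at x* and MEB at x_m).
DWL = ½ × 5.6728 × 31.2000 = 88.4957.

DWL = 88.5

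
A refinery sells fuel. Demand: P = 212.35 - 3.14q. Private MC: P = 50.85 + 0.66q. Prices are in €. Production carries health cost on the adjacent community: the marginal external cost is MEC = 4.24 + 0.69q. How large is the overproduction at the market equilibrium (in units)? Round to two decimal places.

7.48 units

Market equilibrium (private): 50.85 + 0.66q = 212.35 - 3.14q → q_m = 42.5000.
Social marginal cost = private MC + MEC = 55.09 + 1.35q.
Set SMC = demand: 55.09 + 1.35q = 212.35 - 3.14q → q* = 35.0245.
Gap = |42.5000 − 35.0245| = 7.4755.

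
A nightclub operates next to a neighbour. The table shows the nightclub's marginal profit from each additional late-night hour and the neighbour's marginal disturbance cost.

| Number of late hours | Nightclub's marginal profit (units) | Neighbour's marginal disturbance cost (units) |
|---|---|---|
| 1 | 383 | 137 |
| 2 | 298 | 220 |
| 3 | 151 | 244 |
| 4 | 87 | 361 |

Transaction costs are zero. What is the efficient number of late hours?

2

Bargaining reaches the level where marginal profit last exceeds marginal disturbance cost.
That holds through level 2 (298 ≥ 220) but not at 3 (151 < 244).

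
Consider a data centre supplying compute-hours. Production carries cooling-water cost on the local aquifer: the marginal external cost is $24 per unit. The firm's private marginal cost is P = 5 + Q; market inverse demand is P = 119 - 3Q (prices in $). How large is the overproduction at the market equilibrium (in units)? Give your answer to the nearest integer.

Market equilibrium (private): 5 + Q = 119 - 3Q → Q_m = 28.5000.
Social marginal cost = private MC + MEC = 29 + Q.
Set SMC = demand: 29 + Q = 119 - 3Q → Q* = 22.5000.
Gap = |28.5000 − 22.5000| = 6.0000.

6 units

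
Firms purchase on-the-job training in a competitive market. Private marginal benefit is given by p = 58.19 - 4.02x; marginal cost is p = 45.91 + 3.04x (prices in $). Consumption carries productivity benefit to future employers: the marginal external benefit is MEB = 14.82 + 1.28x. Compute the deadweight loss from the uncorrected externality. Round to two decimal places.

DWL = $25.14

Market equilibrium (private): 45.91 + 3.04x = 58.19 - 4.02x → x_m = 1.7394.
Social marginal benefit = demand + MEB = 73.01 - 2.74x.
Set SMB = MC: 73.01 - 2.74x = 45.91 + 3.04x → x* = 4.6886.
The welfare-loss triangle has base |x_m − x*| and height MEB(x_m) (the vertical gap between SMB and MC is zero at x* and MEB at x_m).
DWL = ½ × 2.9492 × 17.0464 = 25.1366.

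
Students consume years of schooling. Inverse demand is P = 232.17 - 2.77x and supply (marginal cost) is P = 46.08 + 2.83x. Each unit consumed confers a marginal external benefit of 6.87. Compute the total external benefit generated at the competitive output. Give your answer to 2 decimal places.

Market equilibrium (private): 46.08 + 2.83x = 232.17 - 2.77x → x_m = 33.2304.
Total external benefit = MEB × x_m = 6.87 × 33.2304 = 228.2928.

228.29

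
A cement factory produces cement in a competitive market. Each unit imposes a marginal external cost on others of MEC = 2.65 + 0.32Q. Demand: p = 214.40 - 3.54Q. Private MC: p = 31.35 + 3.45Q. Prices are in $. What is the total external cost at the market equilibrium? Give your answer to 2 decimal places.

Market equilibrium (private): 31.35 + 3.45Q = 214.40 - 3.54Q → Q_m = 26.1874.
Total external cost = ∫₀^{Q_m} (2.65 + 0.32Q) dQ = 2.65×26.1874 + ½×0.32×26.1874² = 179.1214.

$179.12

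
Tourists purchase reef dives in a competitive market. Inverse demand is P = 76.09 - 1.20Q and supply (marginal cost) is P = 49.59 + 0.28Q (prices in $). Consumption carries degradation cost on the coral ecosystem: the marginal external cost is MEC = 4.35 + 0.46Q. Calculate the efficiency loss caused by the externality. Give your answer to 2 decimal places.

DWL = $40.83

Market equilibrium (private): 49.59 + 0.28Q = 76.09 - 1.20Q → Q_m = 17.9054.
Social marginal benefit = demand − MEC = 71.74 - 1.66Q.
Set SMB = MC: 71.74 - 1.66Q = 49.59 + 0.28Q → Q* = 11.4175.
Between Q* and Q_m the wedge MC − SMB runs linearly from 0 to MEC(Q_m), so the loss is a triangle.
DWL = ½ × 6.4879 × 12.5865 = 40.8300.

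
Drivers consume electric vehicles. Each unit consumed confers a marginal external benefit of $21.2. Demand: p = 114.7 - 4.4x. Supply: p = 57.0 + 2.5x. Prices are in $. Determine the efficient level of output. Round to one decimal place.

x* = 11.4

Social marginal benefit = demand + MEB = 135.9 - 4.4x.
Set SMB = MC: 135.9 - 4.4x = 57.0 + 2.5x → x* = 11.4348.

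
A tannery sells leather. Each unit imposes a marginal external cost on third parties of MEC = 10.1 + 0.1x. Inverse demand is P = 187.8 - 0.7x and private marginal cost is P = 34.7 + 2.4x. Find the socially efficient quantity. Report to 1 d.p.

x* = 44.7

Social marginal cost = private MC + MEC = 44.8 + 2.5x.
Set SMC = demand: 44.8 + 2.5x = 187.8 - 0.7x → x* = 44.6875.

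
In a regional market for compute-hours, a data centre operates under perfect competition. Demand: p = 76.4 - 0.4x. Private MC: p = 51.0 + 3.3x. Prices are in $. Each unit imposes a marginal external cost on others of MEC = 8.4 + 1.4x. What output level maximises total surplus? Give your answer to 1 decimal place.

x* = 3.3

Social marginal cost = private MC + MEC = 59.4 + 4.7x.
Set SMC = demand: 59.4 + 4.7x = 76.4 - 0.4x → x* = 3.3333.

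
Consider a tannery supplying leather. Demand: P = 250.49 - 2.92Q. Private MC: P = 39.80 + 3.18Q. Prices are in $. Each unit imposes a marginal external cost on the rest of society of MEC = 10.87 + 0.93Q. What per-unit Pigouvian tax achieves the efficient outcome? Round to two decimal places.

Social marginal cost = private MC + MEC = 50.67 + 4.11Q.
Set SMC = demand: 50.67 + 4.11Q = 250.49 - 2.92Q → Q* = 28.4239.
The Pigouvian tax equals MEC at Q*: 10.87 + 0.93×28.4239 = 37.3042.

tax = $37.30 per unit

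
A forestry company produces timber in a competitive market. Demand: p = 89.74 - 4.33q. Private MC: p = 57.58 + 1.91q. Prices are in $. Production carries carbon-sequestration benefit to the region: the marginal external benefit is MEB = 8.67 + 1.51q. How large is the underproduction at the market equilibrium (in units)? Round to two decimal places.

Market equilibrium (private): 57.58 + 1.91q = 89.74 - 4.33q → q_m = 5.1538.
Social marginal cost = private MC − MEB = 48.91 + 0.40q.
Set SMC = demand: 48.91 + 0.40q = 89.74 - 4.33q → q* = 8.6321.
Gap = |5.1538 − 8.6321| = 3.4783.

3.48 units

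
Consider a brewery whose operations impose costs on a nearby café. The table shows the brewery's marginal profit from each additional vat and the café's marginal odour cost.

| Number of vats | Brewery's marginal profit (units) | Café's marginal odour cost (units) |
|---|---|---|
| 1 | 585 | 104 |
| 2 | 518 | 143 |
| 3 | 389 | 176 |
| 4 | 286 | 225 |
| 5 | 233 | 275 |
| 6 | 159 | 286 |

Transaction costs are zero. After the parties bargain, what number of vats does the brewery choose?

Bargaining reaches the level where marginal profit last exceeds marginal odour cost.
That holds through level 4 (286 ≥ 225) but not at 5 (233 < 275).

4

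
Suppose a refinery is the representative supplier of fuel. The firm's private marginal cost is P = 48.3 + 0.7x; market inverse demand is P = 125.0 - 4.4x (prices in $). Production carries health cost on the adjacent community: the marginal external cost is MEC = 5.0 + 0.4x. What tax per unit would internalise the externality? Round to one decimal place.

tax = $10.2 per unit

Social marginal cost = private MC + MEC = 53.3 + 1.1x.
Set SMC = demand: 53.3 + 1.1x = 125.0 - 4.4x → x* = 13.0364.
The Pigouvian tax equals MEC at x*: 5.0 + 0.4×13.0364 = 10.2146.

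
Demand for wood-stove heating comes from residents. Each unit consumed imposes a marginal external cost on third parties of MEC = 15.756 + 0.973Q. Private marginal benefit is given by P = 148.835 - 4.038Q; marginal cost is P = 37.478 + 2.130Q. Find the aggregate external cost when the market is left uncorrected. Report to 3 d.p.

443.032

Market equilibrium (private): 37.478 + 2.130Q = 148.835 - 4.038Q → Q_m = 18.0540.
Total external cost = ∫₀^{Q_m} (15.756 + 0.973Q) dQ = 15.756×18.0540 + ½×0.973×18.0540² = 443.0320.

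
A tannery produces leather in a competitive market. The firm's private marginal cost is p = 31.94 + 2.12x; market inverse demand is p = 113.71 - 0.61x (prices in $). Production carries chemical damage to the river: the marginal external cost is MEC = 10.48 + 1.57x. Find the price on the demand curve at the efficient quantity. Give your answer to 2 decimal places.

P = $103.60

Social marginal cost = private MC + MEC = 42.42 + 3.69x.
Set SMC = demand: 42.42 + 3.69x = 113.71 - 0.61x → x* = 16.5791.
Consumer price on the demand curve at x*: 113.71 − 0.61×16.5791 = 103.5967.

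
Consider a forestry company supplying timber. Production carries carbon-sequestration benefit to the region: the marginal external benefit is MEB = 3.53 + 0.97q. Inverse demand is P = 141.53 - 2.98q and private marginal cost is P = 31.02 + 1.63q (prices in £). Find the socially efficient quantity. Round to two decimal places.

q* = 31.33

Social marginal cost = private MC − MEB = 27.49 + 0.66q.
Set SMC = demand: 27.49 + 0.66q = 141.53 - 2.98q → q* = 31.3297.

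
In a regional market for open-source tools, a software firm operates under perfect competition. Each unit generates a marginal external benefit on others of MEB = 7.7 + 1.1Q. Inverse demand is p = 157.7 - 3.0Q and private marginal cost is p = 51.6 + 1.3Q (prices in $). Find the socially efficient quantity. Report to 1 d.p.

Q* = 35.6

Social marginal cost = private MC − MEB = 43.9 + 0.2Q.
Set SMC = demand: 43.9 + 0.2Q = 157.7 - 3.0Q → Q* = 35.5625.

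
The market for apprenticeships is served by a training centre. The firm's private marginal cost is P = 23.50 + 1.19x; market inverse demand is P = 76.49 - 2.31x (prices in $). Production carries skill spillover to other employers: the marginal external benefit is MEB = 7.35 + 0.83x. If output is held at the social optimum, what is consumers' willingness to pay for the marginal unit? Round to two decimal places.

P = $24.29

Social marginal cost = private MC − MEB = 16.15 + 0.36x.
Set SMC = demand: 16.15 + 0.36x = 76.49 - 2.31x → x* = 22.5993.
Consumer price on the demand curve at x*: 76.49 − 2.31×22.5993 = 24.2856.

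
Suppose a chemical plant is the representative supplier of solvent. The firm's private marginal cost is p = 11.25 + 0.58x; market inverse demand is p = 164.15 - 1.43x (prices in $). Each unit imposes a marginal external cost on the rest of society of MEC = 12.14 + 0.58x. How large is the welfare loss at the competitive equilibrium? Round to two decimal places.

Market equilibrium (private): 11.25 + 0.58x = 164.15 - 1.43x → x_m = 76.0697.
Social marginal cost = private MC + MEC = 23.39 + 1.16x.
Set SMC = demand: 23.39 + 1.16x = 164.15 - 1.43x → x* = 54.3475.
Between x* and x_m the wedge SMC − demand runs linearly from 0 to MEC(x_m), so the loss is a triangle.
DWL = ½ × 21.7222 × 56.2604 = 611.0498.

DWL = $611.05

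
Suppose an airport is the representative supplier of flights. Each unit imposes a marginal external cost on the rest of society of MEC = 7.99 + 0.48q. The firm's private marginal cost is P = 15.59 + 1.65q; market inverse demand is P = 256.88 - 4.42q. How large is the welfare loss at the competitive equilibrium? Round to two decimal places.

Market equilibrium (private): 15.59 + 1.65q = 256.88 - 4.42q → q_m = 39.7512.
Social marginal cost = private MC + MEC = 23.58 + 2.13q.
Set SMC = demand: 23.58 + 2.13q = 256.88 - 4.42q → q* = 35.6183.
Height of the DWL triangle at q_m is SMC(q_m) − demand(q_m) = MEC(q_m) = 27.0706.
DWL = ½ × 4.1329 × 27.0706 = 55.9400.

DWL = 55.94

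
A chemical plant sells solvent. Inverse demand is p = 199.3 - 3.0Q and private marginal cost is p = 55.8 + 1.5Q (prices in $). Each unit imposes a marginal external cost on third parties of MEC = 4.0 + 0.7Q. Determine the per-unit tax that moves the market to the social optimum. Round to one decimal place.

tax = $22.8 per unit

Social marginal cost = private MC + MEC = 59.8 + 2.2Q.
Set SMC = demand: 59.8 + 2.2Q = 199.3 - 3.0Q → Q* = 26.8269.
The Pigouvian tax equals MEC at Q*: 4.0 + 0.7×26.8269 = 22.7788.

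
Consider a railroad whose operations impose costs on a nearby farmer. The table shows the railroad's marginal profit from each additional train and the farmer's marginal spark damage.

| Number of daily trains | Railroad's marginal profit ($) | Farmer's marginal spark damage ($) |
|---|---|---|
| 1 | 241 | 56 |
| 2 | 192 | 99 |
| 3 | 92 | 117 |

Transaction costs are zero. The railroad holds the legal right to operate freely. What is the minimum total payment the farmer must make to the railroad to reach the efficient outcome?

Left alone the railroad would choose level 3 (marginal profit stays positive).
Efficient level: k* = 2 (marginal profit ≥ marginal spark damage through 2).
The farmer must at least cover the railroad's forgone profit from cutting 3→2: 92 = 92.

$92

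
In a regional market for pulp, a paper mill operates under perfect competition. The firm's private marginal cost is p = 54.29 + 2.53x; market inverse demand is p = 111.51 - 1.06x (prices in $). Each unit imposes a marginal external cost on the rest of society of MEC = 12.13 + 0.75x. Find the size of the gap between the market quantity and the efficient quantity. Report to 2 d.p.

Market equilibrium (private): 54.29 + 2.53x = 111.51 - 1.06x → x_m = 15.9387.
Social marginal cost = private MC + MEC = 66.42 + 3.28x.
Set SMC = demand: 66.42 + 3.28x = 111.51 - 1.06x → x* = 10.3894.
Gap = |15.9387 − 10.3894| = 5.5493.

5.55 units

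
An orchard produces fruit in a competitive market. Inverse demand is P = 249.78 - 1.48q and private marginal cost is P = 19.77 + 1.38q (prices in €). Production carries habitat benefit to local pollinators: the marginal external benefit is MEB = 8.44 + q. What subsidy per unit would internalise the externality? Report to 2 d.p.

subsidy = €136.64 per unit

Social marginal cost = private MC − MEB = 11.33 + 0.38q.
Set SMC = demand: 11.33 + 0.38q = 249.78 - 1.48q → q* = 128.1989.
The Pigouvian subsidy equals MEB at q*: 8.44 + 1.00×128.1989 = 136.6389.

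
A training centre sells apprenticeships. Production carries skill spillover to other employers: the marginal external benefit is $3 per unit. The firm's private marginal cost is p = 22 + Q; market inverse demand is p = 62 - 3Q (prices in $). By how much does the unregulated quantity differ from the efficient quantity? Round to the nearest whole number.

1 units

Market equilibrium (private): 22 + Q = 62 - 3Q → Q_m = 10.0000.
Social marginal cost = private MC − MEB = 19 + Q.
Set SMC = demand: 19 + Q = 62 - 3Q → Q* = 10.7500.
Gap = |10.0000 − 10.7500| = 0.7500.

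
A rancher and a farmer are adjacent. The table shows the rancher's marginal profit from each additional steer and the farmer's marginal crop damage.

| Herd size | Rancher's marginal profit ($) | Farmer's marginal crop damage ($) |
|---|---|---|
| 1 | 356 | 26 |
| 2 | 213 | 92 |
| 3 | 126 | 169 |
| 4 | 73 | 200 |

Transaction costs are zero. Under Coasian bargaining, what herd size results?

2

Bargaining reaches the level where marginal profit last exceeds marginal crop damage.
That holds through level 2 (213 ≥ 92) but not at 3 (126 < 169).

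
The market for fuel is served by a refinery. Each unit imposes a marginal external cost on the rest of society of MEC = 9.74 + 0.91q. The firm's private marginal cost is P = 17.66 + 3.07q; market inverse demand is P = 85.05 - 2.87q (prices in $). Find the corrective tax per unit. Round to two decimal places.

tax = $17.40 per unit

Social marginal cost = private MC + MEC = 27.40 + 3.98q.
Set SMC = demand: 27.40 + 3.98q = 85.05 - 2.87q → q* = 8.4161.
The Pigouvian tax equals MEC at q*: 9.74 + 0.91×8.4161 = 17.3987.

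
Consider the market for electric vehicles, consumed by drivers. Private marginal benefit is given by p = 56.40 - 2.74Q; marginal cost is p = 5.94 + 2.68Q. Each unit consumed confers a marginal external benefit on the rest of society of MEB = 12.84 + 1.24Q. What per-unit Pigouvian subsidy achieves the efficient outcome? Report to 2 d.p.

subsidy = 31.62 per unit

Social marginal benefit = demand + MEB = 69.24 - 1.50Q.
Set SMB = MC: 69.24 - 1.50Q = 5.94 + 2.68Q → Q* = 15.1435.
The Pigouvian subsidy equals MEB at Q*: 12.84 + 1.24×15.1435 = 31.6179.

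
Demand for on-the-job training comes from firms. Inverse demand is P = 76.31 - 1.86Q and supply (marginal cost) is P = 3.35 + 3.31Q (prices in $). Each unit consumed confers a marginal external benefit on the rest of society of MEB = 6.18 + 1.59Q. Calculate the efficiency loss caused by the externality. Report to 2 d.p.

Market equilibrium (private): 3.35 + 3.31Q = 76.31 - 1.86Q → Q_m = 14.1122.
Social marginal benefit = demand + MEB = 82.49 - 0.27Q.
Set SMB = MC: 82.49 - 0.27Q = 3.35 + 3.31Q → Q* = 22.1061.
Between Q* and Q_m the wedge SMB − MC runs linearly from 0 to MEB(Q_m), so the loss is a triangle.
DWL = ½ × 7.9939 × 28.6184 = 114.3863.

DWL = $114.39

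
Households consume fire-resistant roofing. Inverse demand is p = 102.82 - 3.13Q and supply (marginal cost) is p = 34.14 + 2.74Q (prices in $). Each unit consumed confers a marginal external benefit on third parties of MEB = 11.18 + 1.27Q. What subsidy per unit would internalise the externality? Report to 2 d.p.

Social marginal benefit = demand + MEB = 114.00 - 1.86Q.
Set SMB = MC: 114.00 - 1.86Q = 34.14 + 2.74Q → Q* = 17.3609.
The Pigouvian subsidy equals MEB at Q*: 11.18 + 1.27×17.3609 = 33.2283.

subsidy = $33.23 per unit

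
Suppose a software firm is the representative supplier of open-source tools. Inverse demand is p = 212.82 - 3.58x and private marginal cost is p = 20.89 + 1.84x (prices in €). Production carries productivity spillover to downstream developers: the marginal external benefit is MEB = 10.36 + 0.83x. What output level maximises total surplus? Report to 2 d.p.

x* = 44.07

Social marginal cost = private MC − MEB = 10.53 + 1.01x.
Set SMC = demand: 10.53 + 1.01x = 212.82 - 3.58x → x* = 44.0719.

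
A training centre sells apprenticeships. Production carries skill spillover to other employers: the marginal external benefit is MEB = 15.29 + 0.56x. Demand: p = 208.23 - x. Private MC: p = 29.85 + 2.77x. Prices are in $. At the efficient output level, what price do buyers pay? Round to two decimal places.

Social marginal cost = private MC − MEB = 14.56 + 2.21x.
Set SMC = demand: 14.56 + 2.21x = 208.23 - x → x* = 60.3333.
Consumer price on the demand curve at x*: 208.23 − 1.00×60.3333 = 147.8967.

P = $147.90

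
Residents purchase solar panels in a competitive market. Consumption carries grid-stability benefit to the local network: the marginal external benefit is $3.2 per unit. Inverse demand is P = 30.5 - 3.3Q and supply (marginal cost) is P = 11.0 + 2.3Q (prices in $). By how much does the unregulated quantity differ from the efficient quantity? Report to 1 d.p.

Market equilibrium (private): 11.0 + 2.3Q = 30.5 - 3.3Q → Q_m = 3.4821.
Social marginal benefit = demand + MEB = 33.7 - 3.3Q.
Set SMB = MC: 33.7 - 3.3Q = 11.0 + 2.3Q → Q* = 4.0536.
Gap = |3.4821 − 4.0536| = 0.5715.

0.6 units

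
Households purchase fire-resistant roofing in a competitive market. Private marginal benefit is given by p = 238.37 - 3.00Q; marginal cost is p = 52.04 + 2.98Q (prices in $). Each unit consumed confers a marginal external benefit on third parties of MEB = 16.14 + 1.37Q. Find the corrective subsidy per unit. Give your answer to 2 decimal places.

subsidy = $76.31 per unit

Social marginal benefit = demand + MEB = 254.51 - 1.63Q.
Set SMB = MC: 254.51 - 1.63Q = 52.04 + 2.98Q → Q* = 43.9197.
The Pigouvian subsidy equals MEB at Q*: 16.14 + 1.37×43.9197 = 76.3100.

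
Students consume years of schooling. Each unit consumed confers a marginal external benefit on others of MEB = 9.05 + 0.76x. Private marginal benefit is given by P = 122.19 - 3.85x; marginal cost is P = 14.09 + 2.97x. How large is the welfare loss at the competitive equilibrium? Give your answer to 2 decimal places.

Market equilibrium (private): 14.09 + 2.97x = 122.19 - 3.85x → x_m = 15.8504.
Social marginal benefit = demand + MEB = 131.24 - 3.09x.
Set SMB = MC: 131.24 - 3.09x = 14.09 + 2.97x → x* = 19.3317.
The welfare-loss triangle has base |x_m − x*| and height MEB(x_m) (the vertical gap between SMB and MC is zero at x* and MEB at x_m).
DWL = ½ × 3.4813 × 21.0963 = 36.7213.

DWL = 36.72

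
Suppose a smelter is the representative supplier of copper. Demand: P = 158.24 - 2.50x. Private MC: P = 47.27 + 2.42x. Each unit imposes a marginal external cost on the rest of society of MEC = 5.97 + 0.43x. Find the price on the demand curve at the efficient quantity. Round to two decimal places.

P = 109.17

Social marginal cost = private MC + MEC = 53.24 + 2.85x.
Set SMC = demand: 53.24 + 2.85x = 158.24 - 2.50x → x* = 19.6262.
Consumer price on the demand curve at x*: 158.24 − 2.50×19.6262 = 109.1745.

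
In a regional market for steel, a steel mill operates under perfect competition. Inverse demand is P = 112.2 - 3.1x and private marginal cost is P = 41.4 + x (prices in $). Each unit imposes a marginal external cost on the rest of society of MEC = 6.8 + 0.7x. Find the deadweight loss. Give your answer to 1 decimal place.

Market equilibrium (private): 41.4 + x = 112.2 - 3.1x → x_m = 17.2683.
Social marginal cost = private MC + MEC = 48.2 + 1.7x.
Set SMC = demand: 48.2 + 1.7x = 112.2 - 3.1x → x* = 13.3333.
Height of the DWL triangle at x_m is SMC(x_m) − demand(x_m) = MEC(x_m) = 18.8878.
DWL = ½ × 3.9350 × 18.8878 = 37.1617.

DWL = $37.2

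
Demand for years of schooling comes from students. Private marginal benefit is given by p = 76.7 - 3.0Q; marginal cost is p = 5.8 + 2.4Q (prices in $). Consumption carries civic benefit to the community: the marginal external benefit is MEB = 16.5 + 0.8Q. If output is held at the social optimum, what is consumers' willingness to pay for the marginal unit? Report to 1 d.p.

P = $19.7

Social marginal benefit = demand + MEB = 93.2 - 2.2Q.
Set SMB = MC: 93.2 - 2.2Q = 5.8 + 2.4Q → Q* = 19.0000.
Consumer price on the demand curve at Q*: 76.7 − 3.0×19.0000 = 19.7000.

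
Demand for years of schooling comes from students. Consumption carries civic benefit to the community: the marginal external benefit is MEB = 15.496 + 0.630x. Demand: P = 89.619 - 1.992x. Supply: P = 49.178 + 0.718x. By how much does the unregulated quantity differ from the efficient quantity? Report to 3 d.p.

Market equilibrium (private): 49.178 + 0.718x = 89.619 - 1.992x → x_m = 14.9229.
Social marginal benefit = demand + MEB = 105.115 - 1.362x.
Set SMB = MC: 105.115 - 1.362x = 49.178 + 0.718x → x* = 26.8928.
Gap = |14.9229 − 26.8928| = 11.9699.

11.970 units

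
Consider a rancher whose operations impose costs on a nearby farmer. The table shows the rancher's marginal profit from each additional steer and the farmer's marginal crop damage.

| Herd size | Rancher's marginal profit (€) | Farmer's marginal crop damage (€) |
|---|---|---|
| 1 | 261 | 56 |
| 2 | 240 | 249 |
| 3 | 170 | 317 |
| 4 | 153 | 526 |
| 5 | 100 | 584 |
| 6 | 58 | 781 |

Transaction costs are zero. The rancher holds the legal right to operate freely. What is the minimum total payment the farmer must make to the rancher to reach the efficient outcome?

Left alone the rancher would choose level 6 (marginal profit stays positive).
Efficient level: k* = 1 (marginal profit ≥ marginal crop damage through 1).
The farmer must at least cover the rancher's forgone profit from cutting 6→1: 240 + 170 + 153 + 100 + 58 = 721.

€721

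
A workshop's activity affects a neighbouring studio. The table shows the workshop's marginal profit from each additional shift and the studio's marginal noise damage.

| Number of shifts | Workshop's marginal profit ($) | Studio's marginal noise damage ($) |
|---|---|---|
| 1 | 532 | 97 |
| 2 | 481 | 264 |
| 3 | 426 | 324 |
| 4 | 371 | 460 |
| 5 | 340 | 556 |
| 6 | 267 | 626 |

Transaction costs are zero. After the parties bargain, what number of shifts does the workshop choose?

Bargaining reaches the level where marginal profit last exceeds marginal noise damage.
That holds through level 3 (426 ≥ 324) but not at 4 (371 < 460).

3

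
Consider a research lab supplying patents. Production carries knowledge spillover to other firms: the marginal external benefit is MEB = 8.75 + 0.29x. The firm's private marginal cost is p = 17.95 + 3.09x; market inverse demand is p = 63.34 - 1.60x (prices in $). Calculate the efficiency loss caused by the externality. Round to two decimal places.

Market equilibrium (private): 17.95 + 3.09x = 63.34 - 1.60x → x_m = 9.6780.
Social marginal cost = private MC − MEB = 9.20 + 2.80x.
Set SMC = demand: 9.20 + 2.80x = 63.34 - 1.60x → x* = 12.3045.
Between x* and x_m the wedge demand − SMC runs linearly from 0 to MEB(x_m), so the loss is a triangle.
DWL = ½ × 2.6265 × 11.5566 = 15.1767.

DWL = $15.18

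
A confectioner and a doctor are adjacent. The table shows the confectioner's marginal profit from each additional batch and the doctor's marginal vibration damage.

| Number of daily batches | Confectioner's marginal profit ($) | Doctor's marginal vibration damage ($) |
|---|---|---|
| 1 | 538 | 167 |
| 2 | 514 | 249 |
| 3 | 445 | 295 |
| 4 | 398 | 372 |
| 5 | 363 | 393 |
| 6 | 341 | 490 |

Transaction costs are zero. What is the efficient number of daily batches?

Bargaining reaches the level where marginal profit last exceeds marginal vibration damage.
That holds through level 4 (398 ≥ 372) but not at 5 (363 < 393).

4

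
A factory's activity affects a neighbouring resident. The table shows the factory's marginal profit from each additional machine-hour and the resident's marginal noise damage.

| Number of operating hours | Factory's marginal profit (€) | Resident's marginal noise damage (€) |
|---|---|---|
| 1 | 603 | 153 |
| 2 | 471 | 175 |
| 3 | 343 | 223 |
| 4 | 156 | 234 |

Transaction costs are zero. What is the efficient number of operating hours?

Bargaining reaches the level where marginal profit last exceeds marginal noise damage.
That holds through level 3 (343 ≥ 223) but not at 4 (156 < 234).

3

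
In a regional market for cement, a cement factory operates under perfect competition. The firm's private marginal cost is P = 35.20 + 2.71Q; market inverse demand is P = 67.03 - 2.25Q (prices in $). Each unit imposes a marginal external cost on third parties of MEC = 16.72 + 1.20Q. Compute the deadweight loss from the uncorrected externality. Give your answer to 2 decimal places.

DWL = $48.41

Market equilibrium (private): 35.20 + 2.71Q = 67.03 - 2.25Q → Q_m = 6.4173.
Social marginal cost = private MC + MEC = 51.92 + 3.91Q.
Set SMC = demand: 51.92 + 3.91Q = 67.03 - 2.25Q → Q* = 2.4529.
The welfare-loss triangle has base |Q_m − Q*| and height MEC(Q_m) (the vertical gap between SMC and demand is zero at Q* and MEC at Q_m).
DWL = ½ × 3.9644 × 24.4208 = 48.4069.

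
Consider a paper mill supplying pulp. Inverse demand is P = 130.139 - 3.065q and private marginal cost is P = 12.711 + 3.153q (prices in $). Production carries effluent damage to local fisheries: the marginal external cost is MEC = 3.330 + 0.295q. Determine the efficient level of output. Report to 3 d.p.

Social marginal cost = private MC + MEC = 16.041 + 3.448q.
Set SMC = demand: 16.041 + 3.448q = 130.139 - 3.065q → q* = 17.5185.

q* = 17.519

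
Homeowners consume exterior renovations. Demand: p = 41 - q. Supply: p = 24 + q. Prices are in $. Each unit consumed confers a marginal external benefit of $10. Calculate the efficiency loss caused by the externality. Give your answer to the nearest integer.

Market equilibrium (private): 24 + q = 41 - q → q_m = 8.5000.
Social marginal benefit = demand + MEB = 51 - q.
Set SMB = MC: 51 - q = 24 + q → q* = 13.5000.
Between q* and q_m the wedge SMB − MC runs linearly from 0 to MEB(q_m), so the loss is a triangle.
DWL = ½ × 5.0000 × 10.0000 = 25.0000.

DWL = $25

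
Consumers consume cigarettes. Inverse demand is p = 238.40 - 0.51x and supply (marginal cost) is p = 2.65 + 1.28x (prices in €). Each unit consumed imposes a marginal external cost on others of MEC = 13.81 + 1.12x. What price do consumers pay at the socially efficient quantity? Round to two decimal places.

Social marginal benefit = demand − MEC = 224.59 - 1.63x.
Set SMB = MC: 224.59 - 1.63x = 2.65 + 1.28x → x* = 76.2680.
Consumer price on the demand curve at x*: 238.40 − 0.51×76.2680 = 199.5033.

P = €199.50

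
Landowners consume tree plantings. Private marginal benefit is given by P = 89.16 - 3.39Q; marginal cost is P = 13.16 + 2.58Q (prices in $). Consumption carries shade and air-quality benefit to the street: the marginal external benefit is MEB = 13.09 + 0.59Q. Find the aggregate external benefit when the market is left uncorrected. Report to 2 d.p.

Market equilibrium (private): 13.16 + 2.58Q = 89.16 - 3.39Q → Q_m = 12.7303.
Total external benefit = ∫₀^{Q_m} (13.09 + 0.59Q) dQ = 13.09×12.7303 + ½×0.59×12.7303² = 214.4475.

$214.45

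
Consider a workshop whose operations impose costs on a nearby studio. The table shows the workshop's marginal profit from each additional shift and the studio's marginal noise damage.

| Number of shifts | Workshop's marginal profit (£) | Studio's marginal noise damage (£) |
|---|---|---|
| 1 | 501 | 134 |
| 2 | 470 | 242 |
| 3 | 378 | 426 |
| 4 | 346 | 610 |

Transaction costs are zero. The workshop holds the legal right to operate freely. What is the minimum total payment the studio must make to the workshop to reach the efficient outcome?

£724

Left alone the workshop would choose level 4 (marginal profit stays positive).
Efficient level: k* = 2 (marginal profit ≥ marginal noise damage through 2).
The studio must at least cover the workshop's forgone profit from cutting 4→2: 378 + 346 = 724.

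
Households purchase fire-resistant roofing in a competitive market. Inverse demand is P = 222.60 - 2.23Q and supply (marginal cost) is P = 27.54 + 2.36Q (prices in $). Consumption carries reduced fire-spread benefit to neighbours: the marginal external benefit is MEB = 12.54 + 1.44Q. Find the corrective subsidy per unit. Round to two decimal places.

Social marginal benefit = demand + MEB = 235.14 - 0.79Q.
Set SMB = MC: 235.14 - 0.79Q = 27.54 + 2.36Q → Q* = 65.9048.
The Pigouvian subsidy equals MEB at Q*: 12.54 + 1.44×65.9048 = 107.4429.

subsidy = $107.44 per unit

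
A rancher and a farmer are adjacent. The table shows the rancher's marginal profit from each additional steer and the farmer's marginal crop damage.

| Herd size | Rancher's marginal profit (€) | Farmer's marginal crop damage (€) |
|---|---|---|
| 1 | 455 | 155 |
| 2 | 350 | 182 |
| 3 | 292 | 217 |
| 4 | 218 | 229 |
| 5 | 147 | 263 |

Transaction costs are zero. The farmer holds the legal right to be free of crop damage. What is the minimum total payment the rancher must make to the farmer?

€554

Efficient level: marginal profit ≥ marginal crop damage through level 3, so k* = 3.
With the farmer holding the right, the rancher must at least compensate total damage at k*: 155 + 182 + 217 = 554.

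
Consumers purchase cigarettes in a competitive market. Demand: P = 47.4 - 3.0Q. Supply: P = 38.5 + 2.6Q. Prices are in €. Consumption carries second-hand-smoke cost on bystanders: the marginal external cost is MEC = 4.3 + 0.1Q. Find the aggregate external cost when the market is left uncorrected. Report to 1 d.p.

€7.0

Market equilibrium (private): 38.5 + 2.6Q = 47.4 - 3.0Q → Q_m = 1.5893.
Total external cost = ∫₀^{Q_m} (4.3 + 0.1Q) dQ = 4.3×1.5893 + ½×0.1×1.5893² = 6.9603.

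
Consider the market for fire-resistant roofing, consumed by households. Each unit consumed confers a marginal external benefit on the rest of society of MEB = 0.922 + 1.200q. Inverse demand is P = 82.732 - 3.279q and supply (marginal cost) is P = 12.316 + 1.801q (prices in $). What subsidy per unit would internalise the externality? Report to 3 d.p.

Social marginal benefit = demand + MEB = 83.654 - 2.079q.
Set SMB = MC: 83.654 - 2.079q = 12.316 + 1.801q → q* = 18.3861.
The Pigouvian subsidy equals MEB at q*: 0.922 + 1.200×18.3861 = 22.9853.

subsidy = $22.985 per unit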